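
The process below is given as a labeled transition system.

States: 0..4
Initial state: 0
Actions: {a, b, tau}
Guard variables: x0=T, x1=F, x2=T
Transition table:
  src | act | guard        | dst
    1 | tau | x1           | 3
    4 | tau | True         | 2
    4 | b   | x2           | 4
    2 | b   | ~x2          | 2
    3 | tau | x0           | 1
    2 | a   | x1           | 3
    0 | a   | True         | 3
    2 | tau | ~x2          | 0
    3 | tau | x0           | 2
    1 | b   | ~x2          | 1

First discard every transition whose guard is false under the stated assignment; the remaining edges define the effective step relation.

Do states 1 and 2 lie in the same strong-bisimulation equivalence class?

Answer: BISIMILAR

Analysis:
Refine partition for ~:
  π0 = {{0,1,2,3,4}}
  π1 = {{0},{1,2},{3},{4}}
stable after 2 split(s): 4 block(s)
[1]={1,2}  [2]={1,2}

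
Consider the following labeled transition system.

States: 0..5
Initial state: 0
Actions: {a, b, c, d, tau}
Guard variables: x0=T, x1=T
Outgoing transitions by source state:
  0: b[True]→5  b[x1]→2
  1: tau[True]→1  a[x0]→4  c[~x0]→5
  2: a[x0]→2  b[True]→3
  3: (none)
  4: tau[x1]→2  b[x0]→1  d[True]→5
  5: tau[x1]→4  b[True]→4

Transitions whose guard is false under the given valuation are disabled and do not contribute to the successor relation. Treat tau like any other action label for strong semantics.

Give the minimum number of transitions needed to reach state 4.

Answer: 2

Analysis:
BFS to 4:
  depth 0: {0}
  depth 1: {2,5}
  depth 2: {3,4}
depth(4)=2, e.g. b·b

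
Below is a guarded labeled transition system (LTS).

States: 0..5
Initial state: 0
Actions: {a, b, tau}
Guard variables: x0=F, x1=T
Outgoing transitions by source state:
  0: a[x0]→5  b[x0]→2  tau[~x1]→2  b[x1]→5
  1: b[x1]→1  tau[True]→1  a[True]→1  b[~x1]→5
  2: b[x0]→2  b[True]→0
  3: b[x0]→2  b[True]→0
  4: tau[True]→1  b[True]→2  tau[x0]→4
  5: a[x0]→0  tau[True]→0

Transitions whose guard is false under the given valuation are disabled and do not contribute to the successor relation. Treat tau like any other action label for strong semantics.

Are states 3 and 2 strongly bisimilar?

Refine partition for ~:
  P[0] = {{0,1,2,3,4,5}}
  P[1] = {{0,2,3},{1},{4},{5}}
  P[2] = {{0},{1},{2,3},{4},{5}}
Fixed point at round 3; 5 class(es).
[3]={2,3}  [2]={2,3}

Answer: BISIMILAR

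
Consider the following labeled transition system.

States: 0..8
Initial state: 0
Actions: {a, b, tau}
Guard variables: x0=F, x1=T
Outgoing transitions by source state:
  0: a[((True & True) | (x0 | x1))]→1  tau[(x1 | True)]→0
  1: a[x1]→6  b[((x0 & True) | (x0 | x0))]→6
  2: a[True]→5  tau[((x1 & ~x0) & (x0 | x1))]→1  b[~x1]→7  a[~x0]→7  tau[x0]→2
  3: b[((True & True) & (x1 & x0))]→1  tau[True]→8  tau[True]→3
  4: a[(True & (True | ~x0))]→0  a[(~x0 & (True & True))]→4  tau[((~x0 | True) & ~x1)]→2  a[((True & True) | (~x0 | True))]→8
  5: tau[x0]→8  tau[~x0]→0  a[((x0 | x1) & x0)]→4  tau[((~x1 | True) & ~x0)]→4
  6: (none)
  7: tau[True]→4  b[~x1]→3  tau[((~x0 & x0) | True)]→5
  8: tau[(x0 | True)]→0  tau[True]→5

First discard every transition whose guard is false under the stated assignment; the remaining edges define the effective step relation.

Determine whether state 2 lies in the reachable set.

Answer: UNREACHABLE

Trace:
Guard filter leaves 17 enabled edge(s).
L0 = {0}
L1 = {1}  total {0,1}
L2 = {6}  total {0,1,6}
R = {0,1,6}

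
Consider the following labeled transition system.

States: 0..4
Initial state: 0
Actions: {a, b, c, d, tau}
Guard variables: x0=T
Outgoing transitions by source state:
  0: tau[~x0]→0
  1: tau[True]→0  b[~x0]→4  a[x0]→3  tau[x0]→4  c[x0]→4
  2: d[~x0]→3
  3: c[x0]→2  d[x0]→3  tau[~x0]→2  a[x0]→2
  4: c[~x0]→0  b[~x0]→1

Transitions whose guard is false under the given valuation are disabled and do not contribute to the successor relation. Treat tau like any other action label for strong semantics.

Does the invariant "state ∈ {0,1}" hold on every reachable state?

Answer: INVARIANT HOLDS

Trace:
Safe = {0,1}
R = {0}
  0: ok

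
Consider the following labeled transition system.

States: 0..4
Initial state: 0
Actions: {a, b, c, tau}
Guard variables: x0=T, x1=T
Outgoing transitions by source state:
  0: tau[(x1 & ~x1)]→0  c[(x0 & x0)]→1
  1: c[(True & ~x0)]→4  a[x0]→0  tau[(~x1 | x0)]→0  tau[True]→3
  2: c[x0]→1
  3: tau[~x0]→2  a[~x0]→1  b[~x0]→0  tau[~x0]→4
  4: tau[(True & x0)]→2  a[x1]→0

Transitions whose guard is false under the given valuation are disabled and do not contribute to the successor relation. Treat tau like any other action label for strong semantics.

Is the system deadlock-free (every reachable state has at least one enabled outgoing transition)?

R = {0,1,3}
  0: c→1  [1 exit(s)]
  1: a→0  tau→0  tau→3  [3 exit(s)]
  3: ∅  [deadlock]
trace reaching 3: c·tau

Answer: DEADLOCK at state 3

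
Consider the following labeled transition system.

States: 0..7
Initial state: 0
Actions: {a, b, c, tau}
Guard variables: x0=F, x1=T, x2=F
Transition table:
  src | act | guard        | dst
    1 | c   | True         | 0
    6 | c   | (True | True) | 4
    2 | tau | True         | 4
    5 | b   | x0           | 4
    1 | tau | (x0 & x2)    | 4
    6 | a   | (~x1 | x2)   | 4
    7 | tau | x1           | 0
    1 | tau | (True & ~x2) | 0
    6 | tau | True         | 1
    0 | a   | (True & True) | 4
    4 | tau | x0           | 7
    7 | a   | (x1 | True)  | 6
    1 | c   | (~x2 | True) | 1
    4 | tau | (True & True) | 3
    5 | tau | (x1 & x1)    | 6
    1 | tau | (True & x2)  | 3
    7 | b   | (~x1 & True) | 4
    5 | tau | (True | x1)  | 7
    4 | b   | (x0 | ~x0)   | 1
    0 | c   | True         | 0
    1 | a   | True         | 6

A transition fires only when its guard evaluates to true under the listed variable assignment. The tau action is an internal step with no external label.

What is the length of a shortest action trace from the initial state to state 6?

Answer: 3

Analysis:
Layered search for 6:
  Layer 0: {0}
  Layer 1: {4}
  Layer 2: {1,3}
  Layer 3: {6}
first hit 6 at d=3 via a·b·a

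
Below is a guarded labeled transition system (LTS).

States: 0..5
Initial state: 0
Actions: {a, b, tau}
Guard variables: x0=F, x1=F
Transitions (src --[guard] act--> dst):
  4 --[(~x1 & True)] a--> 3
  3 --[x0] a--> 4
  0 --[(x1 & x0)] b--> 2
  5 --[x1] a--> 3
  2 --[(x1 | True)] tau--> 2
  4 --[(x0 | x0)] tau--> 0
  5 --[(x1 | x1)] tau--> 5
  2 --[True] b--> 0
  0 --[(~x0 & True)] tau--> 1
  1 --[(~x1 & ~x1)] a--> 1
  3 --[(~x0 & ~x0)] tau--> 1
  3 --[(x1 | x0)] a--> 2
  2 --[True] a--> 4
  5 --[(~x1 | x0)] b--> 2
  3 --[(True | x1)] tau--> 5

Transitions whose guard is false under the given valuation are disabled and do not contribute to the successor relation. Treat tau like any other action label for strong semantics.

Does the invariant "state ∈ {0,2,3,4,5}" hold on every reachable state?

Allowed set {0,2,3,4,5}
Reach set: {0,1}
  0: ✓
  1: VIOLATES
witness against invariant: tau → 1

Answer: INVARIANT VIOLATED at state 1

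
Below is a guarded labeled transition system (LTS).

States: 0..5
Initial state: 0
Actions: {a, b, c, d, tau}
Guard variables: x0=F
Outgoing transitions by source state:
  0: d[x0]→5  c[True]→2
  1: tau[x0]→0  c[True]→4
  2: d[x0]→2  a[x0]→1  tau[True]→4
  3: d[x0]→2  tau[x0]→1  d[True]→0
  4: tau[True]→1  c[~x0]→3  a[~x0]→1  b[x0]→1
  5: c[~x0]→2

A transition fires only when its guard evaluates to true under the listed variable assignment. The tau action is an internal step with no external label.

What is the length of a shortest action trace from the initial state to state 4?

Answer: 2

Working:
BFS to 4:
  depth 0: {0}
  depth 1: {2}
  depth 2: {4}
4 enters at depth 2; path c·tau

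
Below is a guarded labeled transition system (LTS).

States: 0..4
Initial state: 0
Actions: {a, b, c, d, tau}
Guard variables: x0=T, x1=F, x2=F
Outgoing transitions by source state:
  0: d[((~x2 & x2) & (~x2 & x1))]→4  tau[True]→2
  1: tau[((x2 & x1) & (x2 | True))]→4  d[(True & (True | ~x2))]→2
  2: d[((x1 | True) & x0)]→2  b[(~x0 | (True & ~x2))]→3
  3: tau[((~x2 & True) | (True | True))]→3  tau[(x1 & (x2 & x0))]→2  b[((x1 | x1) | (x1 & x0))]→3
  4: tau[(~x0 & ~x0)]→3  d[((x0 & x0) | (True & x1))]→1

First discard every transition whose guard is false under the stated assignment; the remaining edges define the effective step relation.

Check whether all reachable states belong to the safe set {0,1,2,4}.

Inv-set: {0,1,2,4}
R = {0,2,3}
  0: safe
  2: safe
  3: VIOLATES
reach 3 via tau·b — violates

Answer: INVARIANT VIOLATED at state 3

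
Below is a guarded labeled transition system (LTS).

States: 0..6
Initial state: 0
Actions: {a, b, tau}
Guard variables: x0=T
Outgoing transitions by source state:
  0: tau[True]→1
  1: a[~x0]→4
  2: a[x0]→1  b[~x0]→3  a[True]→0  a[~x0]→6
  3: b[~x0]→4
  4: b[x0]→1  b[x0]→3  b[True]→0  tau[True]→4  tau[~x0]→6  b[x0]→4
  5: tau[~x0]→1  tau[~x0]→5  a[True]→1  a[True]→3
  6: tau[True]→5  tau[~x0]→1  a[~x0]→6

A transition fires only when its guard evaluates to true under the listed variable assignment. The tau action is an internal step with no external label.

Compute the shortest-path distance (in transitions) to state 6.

Layered search for 6:
  Layer 0: {0}
  Layer 1: {1}
6 never appears.

Answer: UNREACHABLE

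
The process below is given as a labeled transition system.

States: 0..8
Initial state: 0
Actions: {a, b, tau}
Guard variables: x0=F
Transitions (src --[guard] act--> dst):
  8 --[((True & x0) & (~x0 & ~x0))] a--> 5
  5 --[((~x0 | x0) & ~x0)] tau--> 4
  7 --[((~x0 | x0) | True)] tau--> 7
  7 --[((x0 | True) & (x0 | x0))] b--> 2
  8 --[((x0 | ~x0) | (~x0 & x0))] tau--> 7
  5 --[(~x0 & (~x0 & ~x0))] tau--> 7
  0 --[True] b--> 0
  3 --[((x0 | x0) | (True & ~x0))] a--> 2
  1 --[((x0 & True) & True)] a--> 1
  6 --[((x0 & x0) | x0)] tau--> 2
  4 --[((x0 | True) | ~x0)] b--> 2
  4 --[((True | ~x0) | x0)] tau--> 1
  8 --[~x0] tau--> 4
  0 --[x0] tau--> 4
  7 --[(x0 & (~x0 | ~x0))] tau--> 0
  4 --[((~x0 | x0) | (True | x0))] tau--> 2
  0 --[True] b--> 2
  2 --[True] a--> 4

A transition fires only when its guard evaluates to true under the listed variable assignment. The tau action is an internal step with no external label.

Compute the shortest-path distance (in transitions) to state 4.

BFS to 4:
  Layer 0: {0}
  Layer 1: {2}
  Layer 2: {4}
first hit 4 at d=2 via b·a

Answer: 2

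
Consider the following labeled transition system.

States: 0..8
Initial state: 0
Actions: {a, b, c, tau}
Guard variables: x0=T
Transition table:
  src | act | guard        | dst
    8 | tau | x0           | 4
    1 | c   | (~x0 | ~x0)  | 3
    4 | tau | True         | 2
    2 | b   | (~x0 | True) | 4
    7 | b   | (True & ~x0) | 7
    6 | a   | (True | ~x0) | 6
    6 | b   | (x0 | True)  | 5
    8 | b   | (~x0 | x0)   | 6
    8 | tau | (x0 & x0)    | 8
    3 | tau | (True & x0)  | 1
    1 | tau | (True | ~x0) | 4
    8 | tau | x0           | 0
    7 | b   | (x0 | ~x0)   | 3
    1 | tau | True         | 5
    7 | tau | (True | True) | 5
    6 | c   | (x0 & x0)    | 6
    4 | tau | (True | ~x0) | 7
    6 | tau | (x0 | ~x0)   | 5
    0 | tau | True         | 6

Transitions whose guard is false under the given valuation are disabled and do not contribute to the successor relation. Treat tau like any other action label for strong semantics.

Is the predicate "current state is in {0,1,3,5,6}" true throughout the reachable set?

Answer: INVARIANT HOLDS

Analysis:
Inv-set: {0,1,3,5,6}
R = {0,5,6}
  0: safe
  5: safe
  6: safe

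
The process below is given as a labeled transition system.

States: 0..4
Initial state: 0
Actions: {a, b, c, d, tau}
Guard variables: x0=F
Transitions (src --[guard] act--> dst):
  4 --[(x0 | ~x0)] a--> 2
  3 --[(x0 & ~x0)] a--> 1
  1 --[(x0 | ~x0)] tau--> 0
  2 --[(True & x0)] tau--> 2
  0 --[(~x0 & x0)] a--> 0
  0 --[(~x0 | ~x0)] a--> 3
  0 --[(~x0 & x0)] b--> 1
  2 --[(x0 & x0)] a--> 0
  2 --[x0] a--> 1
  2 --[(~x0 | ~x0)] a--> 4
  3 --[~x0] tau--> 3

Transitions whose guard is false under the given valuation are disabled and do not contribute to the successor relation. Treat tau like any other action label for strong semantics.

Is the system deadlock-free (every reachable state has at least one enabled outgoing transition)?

Answer: DEADLOCK-FREE

Trace:
R = {0,3}
  0: a→3  [deg 1]
  3: tau→3  [deg 1]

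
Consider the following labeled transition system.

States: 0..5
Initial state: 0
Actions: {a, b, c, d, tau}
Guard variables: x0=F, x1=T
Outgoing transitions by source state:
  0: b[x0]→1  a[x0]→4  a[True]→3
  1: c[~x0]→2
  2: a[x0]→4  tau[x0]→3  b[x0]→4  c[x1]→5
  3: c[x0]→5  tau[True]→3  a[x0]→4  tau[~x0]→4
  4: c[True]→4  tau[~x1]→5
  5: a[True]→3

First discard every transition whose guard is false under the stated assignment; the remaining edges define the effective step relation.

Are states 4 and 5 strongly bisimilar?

Answer: NOT BISIMILAR

Trace:
Refine partition for ~:
  π0 = {{0,1,2,3,4,5}}
  π1 = {{0,5},{1,2,4},{3}}
  π2 = {{0,5},{1,4},{2},{3}}
  π3 = {{0,5},{1},{2},{3},{4}}
Fixed point at round 4; 5 class(es).
[4]={4}  [5]={0,5}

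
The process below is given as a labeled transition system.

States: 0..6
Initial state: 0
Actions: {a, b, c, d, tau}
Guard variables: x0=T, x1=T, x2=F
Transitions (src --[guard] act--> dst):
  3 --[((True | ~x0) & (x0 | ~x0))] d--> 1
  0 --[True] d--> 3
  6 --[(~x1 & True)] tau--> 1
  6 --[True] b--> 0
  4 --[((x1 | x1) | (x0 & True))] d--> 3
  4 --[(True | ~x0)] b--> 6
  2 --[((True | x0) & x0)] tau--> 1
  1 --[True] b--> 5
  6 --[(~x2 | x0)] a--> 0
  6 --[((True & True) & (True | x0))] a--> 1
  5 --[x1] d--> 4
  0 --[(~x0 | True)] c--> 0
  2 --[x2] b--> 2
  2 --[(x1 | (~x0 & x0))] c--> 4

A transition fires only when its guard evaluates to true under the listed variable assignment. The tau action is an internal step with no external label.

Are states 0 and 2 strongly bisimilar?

Bisimulation quotient by refinement:
  P[0] = {{0,1,2,3,4,5,6}}
  P[1] = {{0},{1},{2},{3,5},{4},{6}}
  P[2] = {{0},{1},{2},{3},{4},{5},{6}}
Fixed point at round 3; 7 class(es).
class of 0: {0}; class of 2: {2}

Answer: NOT BISIMILAR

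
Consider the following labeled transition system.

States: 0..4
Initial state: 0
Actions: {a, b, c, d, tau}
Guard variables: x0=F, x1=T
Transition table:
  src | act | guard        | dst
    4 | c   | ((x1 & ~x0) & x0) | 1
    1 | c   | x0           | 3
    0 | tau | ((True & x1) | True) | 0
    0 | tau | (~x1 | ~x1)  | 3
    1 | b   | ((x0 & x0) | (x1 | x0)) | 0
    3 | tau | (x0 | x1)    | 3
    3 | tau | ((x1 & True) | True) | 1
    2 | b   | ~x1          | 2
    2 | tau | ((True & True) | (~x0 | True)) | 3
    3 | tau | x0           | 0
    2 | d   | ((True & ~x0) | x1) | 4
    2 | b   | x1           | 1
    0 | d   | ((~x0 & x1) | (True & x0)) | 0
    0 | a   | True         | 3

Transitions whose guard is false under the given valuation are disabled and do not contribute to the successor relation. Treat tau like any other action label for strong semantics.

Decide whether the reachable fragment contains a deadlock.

Answer: DEADLOCK-FREE

Trace:
Reachable = {0,1,3}
  0: a→3  d→0  tau→0  [deg 3]
  1: b→0  [deg 1]
  3: tau→1  tau→3  [deg 2]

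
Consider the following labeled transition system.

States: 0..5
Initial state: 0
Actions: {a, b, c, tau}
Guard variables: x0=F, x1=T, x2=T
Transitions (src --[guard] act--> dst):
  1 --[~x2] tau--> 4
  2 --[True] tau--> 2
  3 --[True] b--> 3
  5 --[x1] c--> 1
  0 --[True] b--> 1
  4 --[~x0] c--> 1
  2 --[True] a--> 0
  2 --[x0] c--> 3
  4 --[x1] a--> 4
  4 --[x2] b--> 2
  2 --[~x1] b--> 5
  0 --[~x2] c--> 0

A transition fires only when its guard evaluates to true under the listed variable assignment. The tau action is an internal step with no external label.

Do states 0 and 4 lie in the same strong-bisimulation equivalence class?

Answer: NOT BISIMILAR

Analysis:
Bisimulation quotient by refinement:
  P[0] = {{0,1,2,3,4,5}}
  P[1] = {{0,3},{1},{2},{4},{5}}
  P[2] = {{0},{1},{2},{3},{4},{5}}
Fixed point at round 3; 6 class(es).
[0]={0}  [4]={4}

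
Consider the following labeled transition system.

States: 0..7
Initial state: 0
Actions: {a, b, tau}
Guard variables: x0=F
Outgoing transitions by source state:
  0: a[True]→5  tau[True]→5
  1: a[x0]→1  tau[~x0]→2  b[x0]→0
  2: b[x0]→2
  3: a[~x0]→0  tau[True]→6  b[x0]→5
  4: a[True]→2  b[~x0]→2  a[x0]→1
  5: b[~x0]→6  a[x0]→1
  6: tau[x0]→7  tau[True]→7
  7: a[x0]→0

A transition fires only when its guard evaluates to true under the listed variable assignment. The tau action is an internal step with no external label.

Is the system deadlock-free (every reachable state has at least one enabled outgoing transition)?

Reachable = {0,5,6,7}
  0: a→5  tau→5  [deg 2]
  5: b→6  [deg 1]
  6: tau→7  [deg 1]
  7: ∅  [deadlock]
witness 7: a·b·tau

Answer: DEADLOCK at state 7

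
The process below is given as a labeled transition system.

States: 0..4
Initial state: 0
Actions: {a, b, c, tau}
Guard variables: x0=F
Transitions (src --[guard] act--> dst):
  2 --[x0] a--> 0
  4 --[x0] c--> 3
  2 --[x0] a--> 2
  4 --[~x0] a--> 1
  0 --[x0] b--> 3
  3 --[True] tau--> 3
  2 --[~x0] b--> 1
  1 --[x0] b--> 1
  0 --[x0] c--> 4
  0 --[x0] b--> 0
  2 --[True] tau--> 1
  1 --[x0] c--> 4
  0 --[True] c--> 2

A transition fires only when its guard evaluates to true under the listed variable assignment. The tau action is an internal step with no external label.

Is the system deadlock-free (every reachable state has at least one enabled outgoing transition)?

Answer: DEADLOCK at state 1

Working:
R = {0,1,2}
  0: c→2  [1 exit(s)]
  1: ∅  [STUCK]
  2: b→1  tau→1  [2 exit(s)]
trace reaching 1: c·b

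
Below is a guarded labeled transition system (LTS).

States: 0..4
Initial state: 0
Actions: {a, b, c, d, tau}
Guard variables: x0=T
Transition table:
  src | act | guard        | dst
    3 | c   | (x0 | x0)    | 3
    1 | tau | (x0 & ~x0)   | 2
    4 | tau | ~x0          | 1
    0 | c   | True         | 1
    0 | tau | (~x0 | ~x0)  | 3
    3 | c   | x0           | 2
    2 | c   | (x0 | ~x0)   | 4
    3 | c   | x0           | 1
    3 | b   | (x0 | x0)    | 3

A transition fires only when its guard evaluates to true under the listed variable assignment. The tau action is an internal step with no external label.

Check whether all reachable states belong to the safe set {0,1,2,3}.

Allowed set {0,1,2,3}
Reach set: {0,1}
  0: ok
  1: ok

Answer: INVARIANT HOLDS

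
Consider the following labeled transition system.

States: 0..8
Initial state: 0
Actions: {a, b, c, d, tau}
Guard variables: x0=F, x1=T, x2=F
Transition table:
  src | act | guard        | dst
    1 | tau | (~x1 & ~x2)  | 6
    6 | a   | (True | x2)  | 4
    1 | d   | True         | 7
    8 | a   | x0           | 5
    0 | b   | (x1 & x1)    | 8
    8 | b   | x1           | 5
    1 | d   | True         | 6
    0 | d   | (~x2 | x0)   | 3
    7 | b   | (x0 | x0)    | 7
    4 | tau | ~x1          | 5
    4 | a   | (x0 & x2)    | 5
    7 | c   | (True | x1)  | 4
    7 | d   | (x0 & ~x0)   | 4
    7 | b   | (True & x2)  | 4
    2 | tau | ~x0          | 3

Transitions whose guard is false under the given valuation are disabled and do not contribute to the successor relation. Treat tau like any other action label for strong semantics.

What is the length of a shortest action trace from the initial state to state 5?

Breadth-first toward 5:
  Layer 0: {0}
  Layer 1: {3,8}
  Layer 2: {5}
first hit 5 at d=2 via b·b

Answer: 2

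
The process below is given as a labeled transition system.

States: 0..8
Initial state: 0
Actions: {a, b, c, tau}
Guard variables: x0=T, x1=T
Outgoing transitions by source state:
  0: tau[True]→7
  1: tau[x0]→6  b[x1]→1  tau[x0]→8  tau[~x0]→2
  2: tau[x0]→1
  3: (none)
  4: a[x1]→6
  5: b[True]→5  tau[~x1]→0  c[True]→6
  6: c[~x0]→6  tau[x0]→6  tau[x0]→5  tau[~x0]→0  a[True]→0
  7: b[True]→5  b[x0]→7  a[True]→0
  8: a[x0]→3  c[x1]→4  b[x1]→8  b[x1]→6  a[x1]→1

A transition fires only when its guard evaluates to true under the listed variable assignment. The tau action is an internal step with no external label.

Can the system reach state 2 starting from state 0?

Answer: UNREACHABLE

Working:
19 transition(s) survive guard evaluation.
Layer 0: {0}
Layer 1: {7}  now seen {0,7}
Layer 2: {5}  now seen {0,5,7}
Layer 3: {6}  now seen {0,5,6,7}
R = {0,5,6,7}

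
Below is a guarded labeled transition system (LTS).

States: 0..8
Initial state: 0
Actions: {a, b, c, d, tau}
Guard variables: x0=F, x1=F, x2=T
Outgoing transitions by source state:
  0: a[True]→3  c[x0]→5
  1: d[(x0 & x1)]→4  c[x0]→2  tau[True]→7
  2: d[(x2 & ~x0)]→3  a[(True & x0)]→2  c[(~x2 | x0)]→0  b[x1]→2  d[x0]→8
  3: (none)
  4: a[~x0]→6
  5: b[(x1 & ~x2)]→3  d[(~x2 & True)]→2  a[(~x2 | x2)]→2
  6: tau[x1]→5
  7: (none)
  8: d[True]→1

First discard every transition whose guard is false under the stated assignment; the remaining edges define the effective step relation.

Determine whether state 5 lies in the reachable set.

Answer: UNREACHABLE

Analysis:
After dropping false guards: 6 live edges.
Layer 0: {0}
Layer 1: {3}  cumulative {0,3}
Reachable = {0,3}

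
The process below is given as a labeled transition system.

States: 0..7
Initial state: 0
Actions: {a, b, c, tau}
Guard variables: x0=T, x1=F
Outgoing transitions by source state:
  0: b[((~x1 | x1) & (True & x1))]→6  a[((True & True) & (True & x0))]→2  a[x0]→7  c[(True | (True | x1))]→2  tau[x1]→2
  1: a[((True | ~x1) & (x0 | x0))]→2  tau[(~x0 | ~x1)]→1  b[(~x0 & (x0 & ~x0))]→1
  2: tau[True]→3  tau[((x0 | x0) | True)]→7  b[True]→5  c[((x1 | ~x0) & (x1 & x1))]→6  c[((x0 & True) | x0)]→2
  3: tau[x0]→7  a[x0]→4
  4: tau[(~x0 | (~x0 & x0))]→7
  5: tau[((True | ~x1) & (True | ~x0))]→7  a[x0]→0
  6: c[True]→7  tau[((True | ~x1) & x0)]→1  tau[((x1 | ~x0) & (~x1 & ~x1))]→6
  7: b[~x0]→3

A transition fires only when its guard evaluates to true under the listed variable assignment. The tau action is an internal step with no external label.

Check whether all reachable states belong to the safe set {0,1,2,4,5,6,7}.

Inv-set: {0,1,2,4,5,6,7}
Reach set: {0,2,3,4,5,7}
  0: safe
  2: safe
  3: ✗ unsafe
  4: safe
  5: safe
  7: safe
reach 3 via a·tau — violates

Answer: INVARIANT VIOLATED at state 3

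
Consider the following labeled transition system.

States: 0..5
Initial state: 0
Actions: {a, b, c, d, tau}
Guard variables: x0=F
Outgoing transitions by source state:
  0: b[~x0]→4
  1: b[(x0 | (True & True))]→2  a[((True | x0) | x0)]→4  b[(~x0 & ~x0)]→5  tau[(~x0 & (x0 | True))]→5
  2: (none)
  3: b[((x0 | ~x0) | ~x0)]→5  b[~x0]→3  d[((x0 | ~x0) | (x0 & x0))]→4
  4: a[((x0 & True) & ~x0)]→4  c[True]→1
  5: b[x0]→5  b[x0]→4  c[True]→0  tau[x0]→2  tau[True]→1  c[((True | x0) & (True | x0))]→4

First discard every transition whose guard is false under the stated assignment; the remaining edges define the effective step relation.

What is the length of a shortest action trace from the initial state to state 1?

Answer: 2

Trace:
Breadth-first toward 1:
  Layer 0: {0}
  Layer 1: {4}
  Layer 2: {1}
depth(1)=2, e.g. b·c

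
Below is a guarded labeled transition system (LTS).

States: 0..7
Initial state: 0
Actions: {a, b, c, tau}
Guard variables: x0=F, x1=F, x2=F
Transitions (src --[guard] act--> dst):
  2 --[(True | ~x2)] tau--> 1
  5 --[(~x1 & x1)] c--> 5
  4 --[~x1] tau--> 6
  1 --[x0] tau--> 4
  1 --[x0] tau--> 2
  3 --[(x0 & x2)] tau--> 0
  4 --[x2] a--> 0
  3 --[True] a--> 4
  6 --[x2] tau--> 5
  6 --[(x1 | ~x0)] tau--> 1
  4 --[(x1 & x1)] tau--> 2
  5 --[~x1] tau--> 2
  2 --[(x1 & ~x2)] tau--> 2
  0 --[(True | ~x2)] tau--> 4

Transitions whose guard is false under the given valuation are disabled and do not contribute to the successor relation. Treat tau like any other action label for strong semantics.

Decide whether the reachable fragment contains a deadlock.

Answer: DEADLOCK at state 1

Analysis:
Reach set: {0,1,4,6}
  0: tau→4  [1 out]
  1: ∅  [no exit]
  4: tau→6  [1 out]
  6: tau→1  [1 out]
trace reaching 1: tau·tau·tau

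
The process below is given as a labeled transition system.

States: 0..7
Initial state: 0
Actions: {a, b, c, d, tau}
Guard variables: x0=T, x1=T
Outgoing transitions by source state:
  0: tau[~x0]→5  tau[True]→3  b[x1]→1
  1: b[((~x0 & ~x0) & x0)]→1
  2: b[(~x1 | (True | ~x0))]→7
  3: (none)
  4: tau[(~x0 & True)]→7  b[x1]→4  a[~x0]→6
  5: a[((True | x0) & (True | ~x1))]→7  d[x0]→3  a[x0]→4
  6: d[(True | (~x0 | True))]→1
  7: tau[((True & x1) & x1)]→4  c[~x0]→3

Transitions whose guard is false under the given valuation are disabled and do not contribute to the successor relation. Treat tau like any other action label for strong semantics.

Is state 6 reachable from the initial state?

Answer: UNREACHABLE

Analysis:
Guard filter leaves 9 enabled edge(s).
L0 = {0}
L1 = {1,3}  now seen {0,1,3}
Reachable = {0,1,3}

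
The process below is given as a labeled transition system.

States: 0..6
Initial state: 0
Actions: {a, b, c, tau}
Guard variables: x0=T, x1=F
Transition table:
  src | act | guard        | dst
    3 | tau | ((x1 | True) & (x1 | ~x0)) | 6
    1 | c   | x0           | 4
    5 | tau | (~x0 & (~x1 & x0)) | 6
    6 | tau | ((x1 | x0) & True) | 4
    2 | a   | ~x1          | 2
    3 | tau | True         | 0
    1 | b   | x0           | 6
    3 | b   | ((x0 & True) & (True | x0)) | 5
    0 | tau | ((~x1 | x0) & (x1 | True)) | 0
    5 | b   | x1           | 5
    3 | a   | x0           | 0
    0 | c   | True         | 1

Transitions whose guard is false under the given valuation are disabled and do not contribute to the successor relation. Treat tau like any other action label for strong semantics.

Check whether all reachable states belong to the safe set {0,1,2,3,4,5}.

Inv-set: {0,1,2,3,4,5}
Reachable = {0,1,4,6}
  0: safe
  1: safe
  4: safe
  6: VIOLATES
witness against invariant: c·b → 6

Answer: INVARIANT VIOLATED at state 6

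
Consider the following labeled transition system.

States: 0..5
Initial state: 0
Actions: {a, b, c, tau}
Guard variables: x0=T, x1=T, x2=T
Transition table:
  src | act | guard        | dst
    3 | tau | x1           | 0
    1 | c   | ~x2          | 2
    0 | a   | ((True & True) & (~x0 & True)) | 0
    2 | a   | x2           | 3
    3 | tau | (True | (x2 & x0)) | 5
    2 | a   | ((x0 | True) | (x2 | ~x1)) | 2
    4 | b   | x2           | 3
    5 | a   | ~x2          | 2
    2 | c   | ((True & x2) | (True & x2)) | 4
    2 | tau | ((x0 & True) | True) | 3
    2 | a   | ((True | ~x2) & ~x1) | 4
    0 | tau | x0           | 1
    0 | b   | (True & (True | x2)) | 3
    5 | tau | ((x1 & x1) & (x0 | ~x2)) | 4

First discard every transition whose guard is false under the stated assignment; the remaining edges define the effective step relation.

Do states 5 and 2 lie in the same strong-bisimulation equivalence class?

Answer: NOT BISIMILAR

Trace:
Bisimulation quotient by refinement:
  round 0: {{0,1,2,3,4,5}}
  round 1: {{0},{1},{2},{3,5},{4}}
  round 2: {{0},{1},{2},{3},{4},{5}}
6 equivalence class(es) (converged in 3)
5∈{5}, 2∈{2}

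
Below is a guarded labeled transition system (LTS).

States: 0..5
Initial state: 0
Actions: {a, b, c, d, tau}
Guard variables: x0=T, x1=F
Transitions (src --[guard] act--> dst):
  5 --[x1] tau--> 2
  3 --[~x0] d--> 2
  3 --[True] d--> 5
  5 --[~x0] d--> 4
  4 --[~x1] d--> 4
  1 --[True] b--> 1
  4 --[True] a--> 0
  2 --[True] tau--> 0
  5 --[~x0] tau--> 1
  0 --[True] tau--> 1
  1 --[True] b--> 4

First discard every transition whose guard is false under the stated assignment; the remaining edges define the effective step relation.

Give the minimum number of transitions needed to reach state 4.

Answer: 2

Working:
BFS to 4:
  Layer 0: {0}
  Layer 1: {1}
  Layer 2: {4}
depth(4)=2, e.g. tau·b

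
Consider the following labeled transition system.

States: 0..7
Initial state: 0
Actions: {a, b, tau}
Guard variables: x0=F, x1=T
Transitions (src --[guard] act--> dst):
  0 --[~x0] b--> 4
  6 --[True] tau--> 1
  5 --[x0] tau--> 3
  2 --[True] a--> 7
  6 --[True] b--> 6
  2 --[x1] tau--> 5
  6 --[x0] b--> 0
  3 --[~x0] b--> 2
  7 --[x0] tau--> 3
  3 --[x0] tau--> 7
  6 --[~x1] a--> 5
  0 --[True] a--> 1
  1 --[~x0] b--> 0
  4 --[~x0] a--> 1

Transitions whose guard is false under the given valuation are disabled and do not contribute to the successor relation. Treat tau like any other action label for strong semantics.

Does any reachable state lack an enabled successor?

Reachable = {0,1,4}
  0: a→1  b→4  [2 exit(s)]
  1: b→0  [1 exit(s)]
  4: a→1  [1 exit(s)]

Answer: DEADLOCK-FREE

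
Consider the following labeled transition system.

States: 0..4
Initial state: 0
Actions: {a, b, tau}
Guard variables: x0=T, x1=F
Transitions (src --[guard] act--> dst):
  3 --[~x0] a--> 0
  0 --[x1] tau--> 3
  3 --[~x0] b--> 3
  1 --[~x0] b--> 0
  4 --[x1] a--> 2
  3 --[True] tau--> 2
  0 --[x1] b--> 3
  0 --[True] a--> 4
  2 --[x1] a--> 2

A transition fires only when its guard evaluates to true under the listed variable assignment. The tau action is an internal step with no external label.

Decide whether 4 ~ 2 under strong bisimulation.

Compute ~ classes (split until stable):
  round 0: {{0,1,2,3,4}}
  round 1: {{0},{1,2,4},{3}}
3 equivalence class(es) (converged in 2)
4∈{1,2,4}, 2∈{1,2,4}

Answer: BISIMILAR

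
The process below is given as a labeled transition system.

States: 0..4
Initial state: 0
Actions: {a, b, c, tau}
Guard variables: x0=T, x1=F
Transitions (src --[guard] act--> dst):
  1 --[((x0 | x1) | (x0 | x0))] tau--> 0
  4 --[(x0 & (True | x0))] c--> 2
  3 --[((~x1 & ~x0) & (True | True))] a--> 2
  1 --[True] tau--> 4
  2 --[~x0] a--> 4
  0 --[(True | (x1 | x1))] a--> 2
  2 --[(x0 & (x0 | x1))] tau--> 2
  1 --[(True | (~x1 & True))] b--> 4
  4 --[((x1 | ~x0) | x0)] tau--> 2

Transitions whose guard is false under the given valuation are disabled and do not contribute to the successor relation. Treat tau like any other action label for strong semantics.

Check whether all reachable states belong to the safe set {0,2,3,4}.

Answer: INVARIANT HOLDS

Working:
Allowed set {0,2,3,4}
Reach set: {0,2}
  0: ok
  2: ok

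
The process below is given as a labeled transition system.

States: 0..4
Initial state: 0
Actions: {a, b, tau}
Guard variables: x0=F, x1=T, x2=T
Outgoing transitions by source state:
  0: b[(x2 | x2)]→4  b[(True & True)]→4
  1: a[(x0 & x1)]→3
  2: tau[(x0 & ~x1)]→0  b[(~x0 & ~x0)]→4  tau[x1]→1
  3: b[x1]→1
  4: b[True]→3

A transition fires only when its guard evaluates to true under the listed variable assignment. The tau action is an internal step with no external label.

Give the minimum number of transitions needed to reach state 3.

Answer: 2

Analysis:
Breadth-first toward 3:
  L0 = {0}
  L1 = {4}
  L2 = {3}
first hit 3 at d=2 via b·b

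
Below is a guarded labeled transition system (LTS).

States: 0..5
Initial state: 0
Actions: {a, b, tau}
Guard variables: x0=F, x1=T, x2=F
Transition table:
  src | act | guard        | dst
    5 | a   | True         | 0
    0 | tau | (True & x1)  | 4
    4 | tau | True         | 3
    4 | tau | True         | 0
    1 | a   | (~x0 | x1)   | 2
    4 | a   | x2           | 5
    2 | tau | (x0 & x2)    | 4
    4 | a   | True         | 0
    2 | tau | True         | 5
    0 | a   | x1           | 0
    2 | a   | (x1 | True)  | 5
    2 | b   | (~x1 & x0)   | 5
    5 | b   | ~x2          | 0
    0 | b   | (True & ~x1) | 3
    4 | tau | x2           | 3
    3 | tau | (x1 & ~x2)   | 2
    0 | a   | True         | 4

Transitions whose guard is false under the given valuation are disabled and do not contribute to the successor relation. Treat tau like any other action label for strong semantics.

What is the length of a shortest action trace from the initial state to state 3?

Answer: 2

Analysis:
Breadth-first toward 3:
  depth 0: {0}
  depth 1: {4}
  depth 2: {3}
3 enters at depth 2; path a·tau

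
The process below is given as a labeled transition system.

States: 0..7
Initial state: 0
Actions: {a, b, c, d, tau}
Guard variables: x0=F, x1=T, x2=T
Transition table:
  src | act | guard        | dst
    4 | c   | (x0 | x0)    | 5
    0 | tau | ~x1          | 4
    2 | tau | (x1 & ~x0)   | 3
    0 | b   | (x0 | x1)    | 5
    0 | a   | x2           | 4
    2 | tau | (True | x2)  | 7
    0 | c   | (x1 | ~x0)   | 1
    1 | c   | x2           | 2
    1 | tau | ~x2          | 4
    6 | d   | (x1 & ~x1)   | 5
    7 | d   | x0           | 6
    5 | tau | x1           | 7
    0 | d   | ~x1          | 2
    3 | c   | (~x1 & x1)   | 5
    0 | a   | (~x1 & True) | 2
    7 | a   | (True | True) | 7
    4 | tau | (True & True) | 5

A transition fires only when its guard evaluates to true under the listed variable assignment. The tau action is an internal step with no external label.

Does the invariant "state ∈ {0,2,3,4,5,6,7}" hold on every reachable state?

Answer: INVARIANT VIOLATED at state 1

Analysis:
Inv-set: {0,2,3,4,5,6,7}
Reach set: {0,1,2,3,4,5,7}
  0: ✓
  1: ✗ unsafe
  2: ✓
  3: ✓
  4: ✓
  5: ✓
  7: ✓
witness against invariant: c → 1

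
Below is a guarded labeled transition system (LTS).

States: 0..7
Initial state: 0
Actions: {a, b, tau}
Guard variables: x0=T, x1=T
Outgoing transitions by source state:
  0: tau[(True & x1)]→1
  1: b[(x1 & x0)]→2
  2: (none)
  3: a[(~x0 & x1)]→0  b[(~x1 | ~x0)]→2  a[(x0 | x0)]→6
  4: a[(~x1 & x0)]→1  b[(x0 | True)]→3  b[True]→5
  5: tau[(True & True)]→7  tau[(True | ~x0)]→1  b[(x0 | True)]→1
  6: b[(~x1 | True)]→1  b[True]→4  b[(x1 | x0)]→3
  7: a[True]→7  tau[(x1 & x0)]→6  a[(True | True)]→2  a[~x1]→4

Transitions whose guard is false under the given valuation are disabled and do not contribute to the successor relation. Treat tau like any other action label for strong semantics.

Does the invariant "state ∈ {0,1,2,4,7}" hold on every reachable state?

Answer: INVARIANT HOLDS

Trace:
Inv-set: {0,1,2,4,7}
Reachable = {0,1,2}
  0: safe
  1: safe
  2: safe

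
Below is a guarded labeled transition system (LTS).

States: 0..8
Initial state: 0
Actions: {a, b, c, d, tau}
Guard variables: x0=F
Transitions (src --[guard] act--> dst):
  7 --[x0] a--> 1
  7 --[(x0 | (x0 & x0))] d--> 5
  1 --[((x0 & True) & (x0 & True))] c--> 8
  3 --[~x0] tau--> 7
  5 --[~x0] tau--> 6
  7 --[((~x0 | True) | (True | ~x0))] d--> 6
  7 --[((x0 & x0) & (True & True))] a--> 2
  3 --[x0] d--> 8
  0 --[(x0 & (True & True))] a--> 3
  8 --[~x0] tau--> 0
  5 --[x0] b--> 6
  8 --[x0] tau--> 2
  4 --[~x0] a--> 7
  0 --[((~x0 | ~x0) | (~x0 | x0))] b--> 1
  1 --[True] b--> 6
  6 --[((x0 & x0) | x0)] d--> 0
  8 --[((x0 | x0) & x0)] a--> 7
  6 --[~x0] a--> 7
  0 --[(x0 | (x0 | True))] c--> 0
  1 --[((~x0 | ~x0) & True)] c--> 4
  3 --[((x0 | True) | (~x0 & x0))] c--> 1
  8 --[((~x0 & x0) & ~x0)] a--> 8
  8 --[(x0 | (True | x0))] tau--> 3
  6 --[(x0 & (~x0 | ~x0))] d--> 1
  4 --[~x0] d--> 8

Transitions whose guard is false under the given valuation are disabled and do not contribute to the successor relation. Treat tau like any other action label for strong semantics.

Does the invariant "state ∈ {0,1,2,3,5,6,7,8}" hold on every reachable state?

Inv-set: {0,1,2,3,5,6,7,8}
Reachable = {0,1,3,4,6,7,8}
  0: ✓
  1: ✓
  3: ✓
  4: VIOLATES
  6: ✓
  7: ✓
  8: ✓
reach 4 via b·c — violates

Answer: INVARIANT VIOLATED at state 4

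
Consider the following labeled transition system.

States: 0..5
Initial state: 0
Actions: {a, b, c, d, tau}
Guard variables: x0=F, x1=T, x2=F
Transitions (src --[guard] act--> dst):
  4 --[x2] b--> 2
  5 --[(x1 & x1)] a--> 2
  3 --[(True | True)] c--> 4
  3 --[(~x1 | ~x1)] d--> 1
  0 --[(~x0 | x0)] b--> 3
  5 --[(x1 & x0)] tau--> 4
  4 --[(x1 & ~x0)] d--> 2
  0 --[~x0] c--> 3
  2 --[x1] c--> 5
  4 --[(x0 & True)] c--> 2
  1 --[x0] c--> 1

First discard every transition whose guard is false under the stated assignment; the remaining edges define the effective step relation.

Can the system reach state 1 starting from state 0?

Guard filter leaves 6 enabled edge(s).
depth 0: {0}
depth 1: {3}  cumulative {0,3}
depth 2: {4}  cumulative {0,3,4}
depth 3: {2}  cumulative {0,2,3,4}
depth 4: {5}  cumulative {0,2,3,4,5}
Reach set: {0,2,3,4,5}

Answer: UNREACHABLE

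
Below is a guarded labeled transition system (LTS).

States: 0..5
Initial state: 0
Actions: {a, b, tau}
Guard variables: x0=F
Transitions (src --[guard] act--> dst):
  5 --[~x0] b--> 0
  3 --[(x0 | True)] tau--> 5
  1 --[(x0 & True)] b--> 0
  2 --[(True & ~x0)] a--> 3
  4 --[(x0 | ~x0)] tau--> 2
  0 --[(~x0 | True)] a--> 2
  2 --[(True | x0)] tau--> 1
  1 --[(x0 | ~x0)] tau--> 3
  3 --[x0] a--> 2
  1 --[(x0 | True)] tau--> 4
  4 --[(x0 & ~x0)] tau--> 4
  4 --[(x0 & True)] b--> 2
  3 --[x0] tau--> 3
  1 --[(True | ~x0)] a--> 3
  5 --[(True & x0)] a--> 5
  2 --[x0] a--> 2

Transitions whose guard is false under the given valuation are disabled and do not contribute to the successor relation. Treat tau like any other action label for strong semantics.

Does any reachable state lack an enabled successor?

R = {0,1,2,3,4,5}
  0: a→2  [deg 1]
  1: a→3  tau→3  tau→4  [deg 3]
  2: a→3  tau→1  [deg 2]
  3: tau→5  [deg 1]
  4: tau→2  [deg 1]
  5: b→0  [deg 1]

Answer: DEADLOCK-FREE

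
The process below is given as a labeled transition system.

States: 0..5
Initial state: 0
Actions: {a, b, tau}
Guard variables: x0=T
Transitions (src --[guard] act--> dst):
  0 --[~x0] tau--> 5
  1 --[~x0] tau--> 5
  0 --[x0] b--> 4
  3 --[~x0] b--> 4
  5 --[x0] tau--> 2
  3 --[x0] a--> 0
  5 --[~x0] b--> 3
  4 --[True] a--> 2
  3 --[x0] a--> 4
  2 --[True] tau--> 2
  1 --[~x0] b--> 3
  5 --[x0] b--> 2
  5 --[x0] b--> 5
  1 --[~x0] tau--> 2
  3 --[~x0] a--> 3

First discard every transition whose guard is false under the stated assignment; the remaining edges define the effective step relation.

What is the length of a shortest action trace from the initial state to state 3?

Breadth-first toward 3:
  depth 0: {0}
  depth 1: {4}
  depth 2: {2}
3 never appears.

Answer: UNREACHABLE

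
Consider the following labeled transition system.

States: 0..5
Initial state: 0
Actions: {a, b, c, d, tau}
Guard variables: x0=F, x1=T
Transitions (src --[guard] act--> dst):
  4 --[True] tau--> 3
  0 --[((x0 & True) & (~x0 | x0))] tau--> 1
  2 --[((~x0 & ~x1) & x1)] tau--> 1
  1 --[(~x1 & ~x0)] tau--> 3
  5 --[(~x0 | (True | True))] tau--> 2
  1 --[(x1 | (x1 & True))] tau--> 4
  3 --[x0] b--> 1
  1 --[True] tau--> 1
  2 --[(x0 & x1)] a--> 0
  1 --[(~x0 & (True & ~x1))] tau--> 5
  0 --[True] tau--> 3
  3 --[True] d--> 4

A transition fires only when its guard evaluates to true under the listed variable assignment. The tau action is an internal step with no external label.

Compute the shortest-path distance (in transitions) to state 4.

Breadth-first toward 4:
  depth 0: {0}
  depth 1: {3}
  depth 2: {4}
4 enters at depth 2; path tau·d

Answer: 2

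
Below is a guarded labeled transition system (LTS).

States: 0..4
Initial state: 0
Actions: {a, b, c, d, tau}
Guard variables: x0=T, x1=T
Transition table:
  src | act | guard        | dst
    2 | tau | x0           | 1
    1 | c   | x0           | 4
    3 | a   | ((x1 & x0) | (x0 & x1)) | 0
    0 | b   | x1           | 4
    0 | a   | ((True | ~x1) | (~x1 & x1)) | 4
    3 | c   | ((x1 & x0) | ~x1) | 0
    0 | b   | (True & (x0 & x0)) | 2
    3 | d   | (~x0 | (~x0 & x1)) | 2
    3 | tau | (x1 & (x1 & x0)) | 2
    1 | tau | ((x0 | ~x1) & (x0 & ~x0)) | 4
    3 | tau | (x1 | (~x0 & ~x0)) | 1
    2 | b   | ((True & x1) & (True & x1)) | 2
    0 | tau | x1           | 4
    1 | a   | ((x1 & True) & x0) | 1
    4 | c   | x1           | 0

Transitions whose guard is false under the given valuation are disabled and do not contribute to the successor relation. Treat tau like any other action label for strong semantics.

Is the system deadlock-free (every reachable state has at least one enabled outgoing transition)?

Answer: DEADLOCK-FREE

Working:
Reachable = {0,1,2,4}
  0: a→4  b→2  b→4  tau→4  [4 exit(s)]
  1: a→1  c→4  [2 exit(s)]
  2: b→2  tau→1  [2 exit(s)]
  4: c→0  [1 exit(s)]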